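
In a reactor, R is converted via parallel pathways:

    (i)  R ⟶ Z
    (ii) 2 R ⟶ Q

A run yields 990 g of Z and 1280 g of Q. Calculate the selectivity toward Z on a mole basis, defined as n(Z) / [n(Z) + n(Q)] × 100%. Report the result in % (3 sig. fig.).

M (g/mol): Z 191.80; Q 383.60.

60.7 %

n(Z) = 990 / 191.80 = 5.162 mol
n(Q) = 1280 / 383.60 = 3.337 mol
selectivity = 5.162/(5.162+3.337) × 100 = 60.74 %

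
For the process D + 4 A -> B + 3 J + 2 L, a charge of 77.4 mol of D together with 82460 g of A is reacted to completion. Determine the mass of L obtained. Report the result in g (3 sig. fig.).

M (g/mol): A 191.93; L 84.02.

n(D) = 77.40 mol
n(A) = 82460 / 191.93 = 429.6 mol
n/ν for D = 77.40/1 = 77.40
n/ν for A = 429.6/4 = 107.4
Smallest n/ν is D → limiting reagent.
n(L) = (2/1) × 77.40 = 154.8 mol
mass = 154.8 × 84.02 = 13010 g

13000 g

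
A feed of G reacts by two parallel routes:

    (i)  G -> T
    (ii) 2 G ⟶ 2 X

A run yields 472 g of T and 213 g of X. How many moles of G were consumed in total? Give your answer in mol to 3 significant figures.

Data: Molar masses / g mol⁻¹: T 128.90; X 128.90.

n(T) = 472 / 128.90 = 3.662 mol
n(X) = 213 / 128.90 = 1.652 mol
n(G) via (i) = (1/1)×3.662 = 3.662 mol
n(G) via (ii) = (2/2)×1.652 = 1.652 mol
total n(G) = 3.662 + 1.652 = 5.314 mol

5.31 mol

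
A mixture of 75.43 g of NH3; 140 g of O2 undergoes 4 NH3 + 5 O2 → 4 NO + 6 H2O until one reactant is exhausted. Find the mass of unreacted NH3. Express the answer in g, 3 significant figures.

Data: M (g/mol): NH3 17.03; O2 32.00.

n(NH3) = 75.43 / 17.03 = 4.429 mol
n(O2) = 140.0 / 32.00 = 4.375 mol
n/ν → NH3: 1.107, O2: 0.8750; O2 is limiting.
NH3 consumed = (4/5) × 4.375 = 3.500 mol
NH3 remaining = 4.429 − 3.500 = 0.9290 mol
mass = 0.9290 × 17.03 = 15.82 g

15.8 g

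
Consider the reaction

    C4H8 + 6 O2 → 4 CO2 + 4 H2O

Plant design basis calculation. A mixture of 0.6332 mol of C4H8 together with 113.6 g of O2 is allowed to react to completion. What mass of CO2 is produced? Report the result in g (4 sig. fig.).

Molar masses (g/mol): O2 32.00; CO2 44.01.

104.2 g

n(C4H8) = 0.6332 mol
n(O2) = 113.6 / 32.00 = 3.550 mol
n/ν → C4H8: 0.6332, O2: 0.5917; O2 is limiting.
n(CO2) = (4/6) × 3.550 = 2.367 mol
mass = 2.367 × 44.01 = 104.2 g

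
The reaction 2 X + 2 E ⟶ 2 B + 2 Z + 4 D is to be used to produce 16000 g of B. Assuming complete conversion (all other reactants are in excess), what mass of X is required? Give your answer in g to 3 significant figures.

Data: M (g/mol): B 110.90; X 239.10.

34500 g

n(B) = 16000 / 110.90 = 144.3 mol
n(X) = (2/2) × 144.3 = 144.3 mol
mass = 144.3 × 239.10 = 34500 g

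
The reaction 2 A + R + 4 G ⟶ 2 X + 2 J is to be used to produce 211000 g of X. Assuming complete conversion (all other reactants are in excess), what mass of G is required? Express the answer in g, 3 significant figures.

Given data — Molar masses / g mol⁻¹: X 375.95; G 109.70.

n(X) = 211000 / 375.95 = 561.2 mol
n(G) = (4/2) × 561.2 = 1122 mol
mass = 1122 × 109.70 = 123100 g

123000 g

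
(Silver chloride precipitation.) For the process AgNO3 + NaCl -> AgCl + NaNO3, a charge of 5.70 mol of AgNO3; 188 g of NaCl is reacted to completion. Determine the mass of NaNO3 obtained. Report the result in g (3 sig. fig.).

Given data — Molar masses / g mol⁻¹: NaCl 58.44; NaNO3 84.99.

273 g

n(AgNO3) = 5.700 mol
n(NaCl) = 188.0 / 58.44 = 3.217 mol
n/ν → AgNO3: 5.700, NaCl: 3.217; NaCl is limiting.
n(NaNO3) = (1/1) × 3.217 = 3.217 mol
mass = 3.217 × 84.99 = 273.4 g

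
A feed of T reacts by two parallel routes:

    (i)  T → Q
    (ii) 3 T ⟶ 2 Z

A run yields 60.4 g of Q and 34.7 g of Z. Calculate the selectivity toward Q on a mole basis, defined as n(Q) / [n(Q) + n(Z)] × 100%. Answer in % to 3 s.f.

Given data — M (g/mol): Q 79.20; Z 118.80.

72.3 %

n(Q) = 60.4 / 79.20 = 0.7626 mol
n(Z) = 34.7 / 118.80 = 0.2921 mol
selectivity = 0.7626/(0.7626+0.2921) × 100 = 72.30 %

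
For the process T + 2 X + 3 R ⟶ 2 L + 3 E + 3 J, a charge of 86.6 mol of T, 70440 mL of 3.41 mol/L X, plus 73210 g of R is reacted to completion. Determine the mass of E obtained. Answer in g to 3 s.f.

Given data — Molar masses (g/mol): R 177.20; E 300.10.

78000 g

n(T) = 86.60 mol
n(X) = 3.41 × 70440/1000 = 240.2 mol
n(R) = 73210 / 177.20 = 413.1 mol
n/ν → T: 86.60, X: 120.1, R: 137.7; T is limiting.
n(E) = (3/1) × 86.60 = 259.8 mol
mass = 259.8 × 300.10 = 77970 g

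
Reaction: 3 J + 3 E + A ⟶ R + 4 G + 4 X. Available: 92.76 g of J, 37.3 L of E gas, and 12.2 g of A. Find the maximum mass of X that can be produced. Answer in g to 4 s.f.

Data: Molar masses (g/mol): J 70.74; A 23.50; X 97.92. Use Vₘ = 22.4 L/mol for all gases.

171.2 g

n(J) = 92.76 / 70.74 = 1.311 mol
n(E) = 37.30 / 22.4 = 1.665 mol
n(A) = 12.20 / 23.50 = 0.5191 mol
n/ν for J = 1.311/3 = 0.4370
n/ν for E = 1.665/3 = 0.5550
n/ν for A = 0.5191/1 = 0.5191
Smallest n/ν is J → limiting reagent.
n(X) = (4/3) × 1.311 = 1.748 mol
mass = 1.748 × 97.92 = 171.2 g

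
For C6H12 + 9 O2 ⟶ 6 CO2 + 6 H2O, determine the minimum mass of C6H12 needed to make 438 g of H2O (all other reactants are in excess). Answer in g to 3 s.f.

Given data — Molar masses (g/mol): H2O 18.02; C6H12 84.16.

n(H2O) = 438 / 18.02 = 24.31 mol
n(C6H12) = (1/6) × 24.31 = 4.052 mol
mass = 4.052 × 84.16 = 341.0 g

341 g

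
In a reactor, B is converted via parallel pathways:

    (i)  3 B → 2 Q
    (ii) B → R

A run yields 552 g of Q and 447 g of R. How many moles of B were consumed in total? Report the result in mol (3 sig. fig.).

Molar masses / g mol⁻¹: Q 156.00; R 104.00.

9.61 mol

n(Q) = 552 / 156.00 = 3.538 mol
n(R) = 447 / 104.00 = 4.298 mol
n(B) via (i) = (3/2)×3.538 = 5.307 mol
n(B) via (ii) = (1/1)×4.298 = 4.298 mol
total n(B) = 5.307 + 4.298 = 9.605 mol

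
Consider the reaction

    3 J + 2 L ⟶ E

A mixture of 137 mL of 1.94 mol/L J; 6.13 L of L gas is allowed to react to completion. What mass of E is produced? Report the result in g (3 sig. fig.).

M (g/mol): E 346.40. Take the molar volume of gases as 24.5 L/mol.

n(J) = 1.94 × 137.0/1000 = 0.2658 mol
n(L) = 6.130 / 24.5 = 0.2502 mol
n/ν for J = 0.2658/3 = 0.08860
n/ν for L = 0.2502/2 = 0.1251
Smallest n/ν is J → limiting reagent.
n(E) = (1/3) × 0.2658 = 0.08860 mol
mass = 0.08860 × 346.40 = 30.69 g

30.7 g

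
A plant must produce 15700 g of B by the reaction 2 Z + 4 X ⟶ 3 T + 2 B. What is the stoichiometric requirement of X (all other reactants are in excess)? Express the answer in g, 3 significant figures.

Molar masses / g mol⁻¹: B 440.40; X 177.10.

12600 g

n(B) = 15700 / 440.40 = 35.65 mol
n(X) = (4/2) × 35.65 = 71.30 mol
mass = 71.30 × 177.10 = 12630 g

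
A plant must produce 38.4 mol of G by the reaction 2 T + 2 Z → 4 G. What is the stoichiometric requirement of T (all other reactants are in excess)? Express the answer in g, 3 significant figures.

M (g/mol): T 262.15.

n(G) = 38.40 mol
n(T) = (2/4) × 38.40 = 19.20 mol
mass = 19.20 × 262.15 = 5033 g

5030 g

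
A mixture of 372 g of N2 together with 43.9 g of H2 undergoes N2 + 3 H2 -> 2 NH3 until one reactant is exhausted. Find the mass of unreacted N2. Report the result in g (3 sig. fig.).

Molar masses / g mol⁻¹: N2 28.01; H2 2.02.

n(N2) = 372.0 / 28.01 = 13.28 mol
n(H2) = 43.90 / 2.02 = 21.73 mol
n/ν for N2 = 13.28/1 = 13.28
n/ν for H2 = 21.73/3 = 7.243
Smallest n/ν is H2 → limiting reagent.
N2 consumed = (1/3) × 21.73 = 7.243 mol
N2 remaining = 13.28 − 7.243 = 6.037 mol
mass = 6.037 × 28.01 = 169.1 g

169 g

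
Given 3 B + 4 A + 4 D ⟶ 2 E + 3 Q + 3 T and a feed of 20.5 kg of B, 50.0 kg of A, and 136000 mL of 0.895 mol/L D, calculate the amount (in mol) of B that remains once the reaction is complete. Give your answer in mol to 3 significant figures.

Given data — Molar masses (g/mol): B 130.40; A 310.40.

65.9 mol

n(B) = 20.50×1000 / 130.40 = 157.2 mol
n(A) = 50.00×1000 / 310.40 = 161.1 mol
n(D) = 0.895 × 136000/1000 = 121.7 mol
n/ν → B: 52.40, A: 40.28, D: 30.43; D is limiting.
B consumed = (3/4) × 121.7 = 91.28 mol
B remaining = 157.2 − 91.28 = 65.92 mol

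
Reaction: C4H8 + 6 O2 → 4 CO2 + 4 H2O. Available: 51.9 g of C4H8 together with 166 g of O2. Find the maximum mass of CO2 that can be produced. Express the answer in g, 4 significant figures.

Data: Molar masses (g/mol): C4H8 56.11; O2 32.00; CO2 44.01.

n(C4H8) = 51.90 / 56.11 = 0.9250 mol
n(O2) = 166.0 / 32.00 = 5.188 mol
n/ν for C4H8 = 0.9250/1 = 0.9250
n/ν for O2 = 5.188/6 = 0.8647
Smallest n/ν is O2 → limiting reagent.
n(CO2) = (4/6) × 5.188 = 3.459 mol
mass = 3.459 × 44.01 = 152.2 g

152.2 g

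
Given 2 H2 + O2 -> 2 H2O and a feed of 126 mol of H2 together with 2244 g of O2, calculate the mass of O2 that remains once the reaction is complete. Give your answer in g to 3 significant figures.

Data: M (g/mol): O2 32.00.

228 g

n(H2) = 126.0 mol
n(O2) = 2244 / 32.00 = 70.13 mol
n/ν for H2 = 126.0/2 = 63.00
n/ν for O2 = 70.13/1 = 70.13
Smallest n/ν is H2 → limiting reagent.
O2 consumed = (1/2) × 126.0 = 63.00 mol
O2 remaining = 70.13 − 63.00 = 7.130 mol
mass = 7.130 × 32.00 = 228.2 g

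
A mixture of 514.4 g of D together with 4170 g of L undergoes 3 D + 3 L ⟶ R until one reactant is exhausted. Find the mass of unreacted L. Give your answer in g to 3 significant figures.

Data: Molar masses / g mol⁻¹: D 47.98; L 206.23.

n(D) = 514.4 / 47.98 = 10.72 mol
n(L) = 4170 / 206.23 = 20.22 mol
n/ν for D = 10.72/3 = 3.573
n/ν for L = 20.22/3 = 6.740
Smallest n/ν is D → limiting reagent.
L consumed = (3/3) × 10.72 = 10.72 mol
L remaining = 20.22 − 10.72 = 9.500 mol
mass = 9.500 × 206.23 = 1959 g

1960 g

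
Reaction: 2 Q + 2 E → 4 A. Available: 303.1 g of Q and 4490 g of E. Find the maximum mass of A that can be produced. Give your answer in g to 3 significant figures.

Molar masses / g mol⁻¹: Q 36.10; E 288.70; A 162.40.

n(Q) = 303.1 / 36.10 = 8.396 mol
n(E) = 4490 / 288.70 = 15.55 mol
n/ν for Q = 8.396/2 = 4.198
n/ν for E = 15.55/2 = 7.775
Smallest n/ν is Q → limiting reagent.
n(A) = (4/2) × 8.396 = 16.79 mol
mass = 16.79 × 162.40 = 2727 g

2730 g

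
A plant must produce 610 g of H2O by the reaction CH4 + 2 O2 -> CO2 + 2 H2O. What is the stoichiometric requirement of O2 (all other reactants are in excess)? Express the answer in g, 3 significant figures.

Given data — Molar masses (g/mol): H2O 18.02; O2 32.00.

n(H2O) = 610 / 18.02 = 33.85 mol
n(O2) = (2/2) × 33.85 = 33.85 mol
mass = 33.85 × 32.00 = 1083 g

1080 g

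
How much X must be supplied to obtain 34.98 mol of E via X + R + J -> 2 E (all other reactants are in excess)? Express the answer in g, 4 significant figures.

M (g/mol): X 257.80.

4509 g

n(E) = 34.98 mol
n(X) = (1/2) × 34.98 = 17.49 mol
mass = 17.49 × 257.80 = 4509 g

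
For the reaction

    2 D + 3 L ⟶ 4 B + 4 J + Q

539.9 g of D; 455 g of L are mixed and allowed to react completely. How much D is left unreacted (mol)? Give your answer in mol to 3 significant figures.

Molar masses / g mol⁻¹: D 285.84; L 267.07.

0.753 mol

n(D) = 539.9 / 285.84 = 1.889 mol
n(L) = 455.0 / 267.07 = 1.704 mol
n/ν → D: 0.9445, L: 0.5680; L is limiting.
D consumed = (2/3) × 1.704 = 1.136 mol
D remaining = 1.889 − 1.136 = 0.7530 mol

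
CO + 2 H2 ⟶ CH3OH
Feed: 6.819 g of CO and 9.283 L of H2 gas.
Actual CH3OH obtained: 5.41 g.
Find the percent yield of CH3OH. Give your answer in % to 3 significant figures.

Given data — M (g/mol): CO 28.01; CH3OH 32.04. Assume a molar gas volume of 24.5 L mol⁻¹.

n(CO) = 6.819 / 28.01 = 0.2434 mol
n(H2) = 9.283 / 24.5 = 0.3789 mol
n/ν for CO = 0.2434/1 = 0.2434
n/ν for H2 = 0.3789/2 = 0.1895
Smallest n/ν is H2 → limiting reagent.
theoretical n(CH3OH) = (1/2) × 0.3789 = 0.1895 mol → 6.072 g
% yield = 5.41 / 6.072 × 100 = 89.10 %

89.1 %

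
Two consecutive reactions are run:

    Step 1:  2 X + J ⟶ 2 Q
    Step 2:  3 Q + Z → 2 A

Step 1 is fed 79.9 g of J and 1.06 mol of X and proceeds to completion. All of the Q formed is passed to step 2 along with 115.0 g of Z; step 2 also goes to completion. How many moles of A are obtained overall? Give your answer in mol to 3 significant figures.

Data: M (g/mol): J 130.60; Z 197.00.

Step 1:
n(J) = 79.90 / 130.60 = 0.6118 mol
n(X) = 1.060 mol
n/ν for J = 0.6118/1 = 0.6118
n/ν for X = 1.060/2 = 0.5300
Smallest n/ν is X → limiting reagent.
n(Q) produced = (2/2) × 1.060 = 1.060 mol
Step 2:
n(Q) available = 1.060 mol
n(Z) = 115.0 / 197.00 = 0.5838 mol
n/ν for Q = 1.060/3 = 0.3533
n/ν for Z = 0.5838/1 = 0.5838
Smallest n/ν is Q → limiting reagent.
n(A) = (2/3) × 1.060 = 0.7067 mol

0.707 mol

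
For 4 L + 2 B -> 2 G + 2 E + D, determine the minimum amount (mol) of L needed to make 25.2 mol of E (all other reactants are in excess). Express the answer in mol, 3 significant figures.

n(E) = 25.20 mol
n(L) = (4/2) × 25.20 = 50.40 mol

50.4 mol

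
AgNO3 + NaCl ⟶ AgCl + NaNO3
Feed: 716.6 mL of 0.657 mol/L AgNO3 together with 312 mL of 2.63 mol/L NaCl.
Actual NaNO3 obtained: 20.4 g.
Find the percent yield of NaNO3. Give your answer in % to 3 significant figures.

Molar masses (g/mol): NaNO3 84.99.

n(AgNO3) = 0.657 × 716.6/1000 = 0.4708 mol
n(NaCl) = 2.63 × 312.0/1000 = 0.8206 mol
n/ν → AgNO3: 0.4708, NaCl: 0.8206; AgNO3 is limiting.
theoretical n(NaNO3) = (1/1) × 0.4708 = 0.4708 mol → 40.01 g
% yield = 20.4 / 40.01 × 100 = 50.99 %

51.0 %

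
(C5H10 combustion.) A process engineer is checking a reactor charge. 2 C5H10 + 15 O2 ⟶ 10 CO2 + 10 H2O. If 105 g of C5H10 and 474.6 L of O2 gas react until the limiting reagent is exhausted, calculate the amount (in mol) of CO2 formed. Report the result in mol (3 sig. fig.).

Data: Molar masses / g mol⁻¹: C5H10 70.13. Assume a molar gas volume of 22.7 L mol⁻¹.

7.49 mol

n(C5H10) = 105.0 / 70.13 = 1.497 mol
n(O2) = 474.6 / 22.7 = 20.91 mol
n/ν → C5H10: 0.7485, O2: 1.394; C5H10 is limiting.
n(CO2) = (10/2) × 1.497 = 7.485 mol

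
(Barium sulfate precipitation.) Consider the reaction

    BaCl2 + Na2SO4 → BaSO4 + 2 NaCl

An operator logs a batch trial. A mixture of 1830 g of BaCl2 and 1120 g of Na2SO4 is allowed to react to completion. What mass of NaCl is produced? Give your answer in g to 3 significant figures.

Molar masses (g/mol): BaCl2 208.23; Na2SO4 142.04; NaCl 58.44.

n(BaCl2) = 1830 / 208.23 = 8.788 mol
n(Na2SO4) = 1120 / 142.04 = 7.885 mol
n/ν for BaCl2 = 8.788/1 = 8.788
n/ν for Na2SO4 = 7.885/1 = 7.885
Smallest n/ν is Na2SO4 → limiting reagent.
n(NaCl) = (2/1) × 7.885 = 15.77 mol
mass = 15.77 × 58.44 = 921.6 g

922 g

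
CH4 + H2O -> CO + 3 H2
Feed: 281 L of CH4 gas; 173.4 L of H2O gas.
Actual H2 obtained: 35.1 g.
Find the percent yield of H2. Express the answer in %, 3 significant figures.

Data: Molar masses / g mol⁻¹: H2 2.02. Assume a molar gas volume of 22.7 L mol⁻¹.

n(CH4) = 281.0 / 22.7 = 12.38 mol
n(H2O) = 173.4 / 22.7 = 7.639 mol
n/ν for CH4 = 12.38/1 = 12.38
n/ν for H2O = 7.639/1 = 7.639
Smallest n/ν is H2O → limiting reagent.
theoretical n(H2) = (3/1) × 7.639 = 22.92 mol → 46.30 g
% yield = 35.1 / 46.30 × 100 = 75.81 %

75.8 %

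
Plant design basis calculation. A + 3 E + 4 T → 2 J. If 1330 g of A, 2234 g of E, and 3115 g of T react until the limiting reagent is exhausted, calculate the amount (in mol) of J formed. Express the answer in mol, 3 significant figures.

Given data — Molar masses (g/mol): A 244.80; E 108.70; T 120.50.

n(A) = 1330 / 244.80 = 5.433 mol
n(E) = 2234 / 108.70 = 20.55 mol
n(T) = 3115 / 120.50 = 25.85 mol
n/ν for A = 5.433/1 = 5.433
n/ν for E = 20.55/3 = 6.850
n/ν for T = 25.85/4 = 6.463
Smallest n/ν is A → limiting reagent.
n(J) = (2/1) × 5.433 = 10.87 mol

10.9 mol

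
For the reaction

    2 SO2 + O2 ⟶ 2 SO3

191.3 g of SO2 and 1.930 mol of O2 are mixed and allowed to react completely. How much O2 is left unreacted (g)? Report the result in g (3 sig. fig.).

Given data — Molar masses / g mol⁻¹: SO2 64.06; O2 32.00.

n(SO2) = 191.3 / 64.06 = 2.986 mol
n(O2) = 1.930 mol
n/ν for SO2 = 2.986/2 = 1.493
n/ν for O2 = 1.930/1 = 1.930
Smallest n/ν is SO2 → limiting reagent.
O2 consumed = (1/2) × 2.986 = 1.493 mol
O2 remaining = 1.930 − 1.493 = 0.4370 mol
mass = 0.4370 × 32.00 = 13.98 g

14.0 g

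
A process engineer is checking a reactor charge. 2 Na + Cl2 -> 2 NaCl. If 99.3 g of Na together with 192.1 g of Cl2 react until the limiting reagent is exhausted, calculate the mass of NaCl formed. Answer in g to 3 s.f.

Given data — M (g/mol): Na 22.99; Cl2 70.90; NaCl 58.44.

n(Na) = 99.30 / 22.99 = 4.319 mol
n(Cl2) = 192.1 / 70.90 = 2.709 mol
n/ν → Na: 2.160, Cl2: 2.709; Na is limiting.
n(NaCl) = (2/2) × 4.319 = 4.319 mol
mass = 4.319 × 58.44 = 252.4 g

252 g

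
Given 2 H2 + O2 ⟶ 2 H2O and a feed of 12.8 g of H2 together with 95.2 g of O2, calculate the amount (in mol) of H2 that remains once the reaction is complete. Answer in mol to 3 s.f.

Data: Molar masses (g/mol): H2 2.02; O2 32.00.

0.387 mol

n(H2) = 12.80 / 2.02 = 6.337 mol
n(O2) = 95.20 / 32.00 = 2.975 mol
n/ν → H2: 3.169, O2: 2.975; O2 is limiting.
H2 consumed = (2/1) × 2.975 = 5.950 mol
H2 remaining = 6.337 − 5.950 = 0.3870 mol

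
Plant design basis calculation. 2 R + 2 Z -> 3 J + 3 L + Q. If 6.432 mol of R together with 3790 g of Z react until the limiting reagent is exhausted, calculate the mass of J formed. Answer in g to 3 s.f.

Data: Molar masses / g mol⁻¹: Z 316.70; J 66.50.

n(R) = 6.432 mol
n(Z) = 3790 / 316.70 = 11.97 mol
n/ν → R: 3.216, Z: 5.985; R is limiting.
n(J) = (3/2) × 6.432 = 9.648 mol
mass = 9.648 × 66.50 = 641.6 g

642 g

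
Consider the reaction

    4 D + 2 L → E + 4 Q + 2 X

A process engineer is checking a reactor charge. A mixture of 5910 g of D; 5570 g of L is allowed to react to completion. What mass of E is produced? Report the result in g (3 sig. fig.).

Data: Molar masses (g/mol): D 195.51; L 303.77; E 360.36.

n(D) = 5910 / 195.51 = 30.23 mol
n(L) = 5570 / 303.77 = 18.34 mol
n/ν for D = 30.23/4 = 7.558
n/ν for L = 18.34/2 = 9.170
Smallest n/ν is D → limiting reagent.
n(E) = (1/4) × 30.23 = 7.558 mol
mass = 7.558 × 360.36 = 2724 g

2720 g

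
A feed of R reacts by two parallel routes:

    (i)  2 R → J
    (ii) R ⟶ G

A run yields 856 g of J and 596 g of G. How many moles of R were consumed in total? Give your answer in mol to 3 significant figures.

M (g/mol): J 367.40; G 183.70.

7.90 mol

n(J) = 856 / 367.40 = 2.330 mol
n(G) = 596 / 183.70 = 3.244 mol
n(R) via (i) = (2/1)×2.330 = 4.660 mol
n(R) via (ii) = (1/1)×3.244 = 3.244 mol
total n(R) = 4.660 + 3.244 = 7.904 mol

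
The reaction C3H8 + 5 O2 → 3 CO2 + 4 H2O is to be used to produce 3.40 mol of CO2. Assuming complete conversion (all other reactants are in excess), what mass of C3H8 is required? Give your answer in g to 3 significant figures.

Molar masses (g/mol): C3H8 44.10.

50.0 g

n(CO2) = 3.400 mol
n(C3H8) = (1/3) × 3.400 = 1.133 mol
mass = 1.133 × 44.10 = 49.97 g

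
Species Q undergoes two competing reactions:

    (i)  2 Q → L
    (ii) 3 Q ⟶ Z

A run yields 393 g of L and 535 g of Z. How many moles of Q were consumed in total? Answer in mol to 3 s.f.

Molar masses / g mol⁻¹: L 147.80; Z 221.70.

12.6 mol

n(L) = 393 / 147.80 = 2.659 mol
n(Z) = 535 / 221.70 = 2.413 mol
n(Q) via (i) = (2/1)×2.659 = 5.318 mol
n(Q) via (ii) = (3/1)×2.413 = 7.239 mol
total n(Q) = 5.318 + 7.239 = 12.56 mol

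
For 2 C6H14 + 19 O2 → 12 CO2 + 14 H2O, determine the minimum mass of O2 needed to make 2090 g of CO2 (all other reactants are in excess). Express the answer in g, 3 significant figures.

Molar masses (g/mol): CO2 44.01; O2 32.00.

n(CO2) = 2090 / 44.01 = 47.49 mol
n(O2) = (19/12) × 47.49 = 75.19 mol
mass = 75.19 × 32.00 = 2406 g

2410 g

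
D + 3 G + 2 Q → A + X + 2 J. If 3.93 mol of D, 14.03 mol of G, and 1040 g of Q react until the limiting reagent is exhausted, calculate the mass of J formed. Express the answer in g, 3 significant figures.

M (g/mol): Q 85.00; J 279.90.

2200 g

n(D) = 3.930 mol
n(G) = 14.03 mol
n(Q) = 1040 / 85.00 = 12.24 mol
n/ν → D: 3.930, G: 4.677, Q: 6.120; D is limiting.
n(J) = (2/1) × 3.930 = 7.860 mol
mass = 7.860 × 279.90 = 2200 g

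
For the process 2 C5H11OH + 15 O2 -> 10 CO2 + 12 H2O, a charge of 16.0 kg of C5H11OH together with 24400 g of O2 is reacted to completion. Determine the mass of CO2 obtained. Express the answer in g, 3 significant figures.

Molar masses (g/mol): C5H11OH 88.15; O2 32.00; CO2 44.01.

22400 g

n(C5H11OH) = 16.00×1000 / 88.15 = 181.5 mol
n(O2) = 24400 / 32.00 = 762.5 mol
n/ν → C5H11OH: 90.75, O2: 50.83; O2 is limiting.
n(CO2) = (10/15) × 762.5 = 508.3 mol
mass = 508.3 × 44.01 = 22370 g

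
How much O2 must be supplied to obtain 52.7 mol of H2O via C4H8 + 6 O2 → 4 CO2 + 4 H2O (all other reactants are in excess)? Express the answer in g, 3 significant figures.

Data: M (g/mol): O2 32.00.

2530 g

n(H2O) = 52.70 mol
n(O2) = (6/4) × 52.70 = 79.05 mol
mass = 79.05 × 32.00 = 2530 g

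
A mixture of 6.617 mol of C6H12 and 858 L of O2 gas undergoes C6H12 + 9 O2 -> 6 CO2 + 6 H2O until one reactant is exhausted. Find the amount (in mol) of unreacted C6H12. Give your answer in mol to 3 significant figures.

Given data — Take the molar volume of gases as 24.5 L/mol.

n(C6H12) = 6.617 mol
n(O2) = 858.0 / 24.5 = 35.02 mol
n/ν for C6H12 = 6.617/1 = 6.617
n/ν for O2 = 35.02/9 = 3.891
Smallest n/ν is O2 → limiting reagent.
C6H12 consumed = (1/9) × 35.02 = 3.891 mol
C6H12 remaining = 6.617 − 3.891 = 2.726 mol

2.73 mol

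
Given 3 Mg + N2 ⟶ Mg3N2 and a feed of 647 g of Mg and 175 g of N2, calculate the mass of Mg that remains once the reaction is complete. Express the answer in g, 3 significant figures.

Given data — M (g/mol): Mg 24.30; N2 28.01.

n(Mg) = 647.0 / 24.30 = 26.63 mol
n(N2) = 175.0 / 28.01 = 6.248 mol
n/ν for Mg = 26.63/3 = 8.877
n/ν for N2 = 6.248/1 = 6.248
Smallest n/ν is N2 → limiting reagent.
Mg consumed = (3/1) × 6.248 = 18.74 mol
Mg remaining = 26.63 − 18.74 = 7.890 mol
mass = 7.890 × 24.30 = 191.7 g

192 g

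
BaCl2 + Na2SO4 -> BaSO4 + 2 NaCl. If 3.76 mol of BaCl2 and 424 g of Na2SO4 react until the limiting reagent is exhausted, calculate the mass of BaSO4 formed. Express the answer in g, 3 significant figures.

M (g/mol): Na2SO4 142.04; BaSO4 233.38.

697 g

n(BaCl2) = 3.760 mol
n(Na2SO4) = 424.0 / 142.04 = 2.985 mol
n/ν for BaCl2 = 3.760/1 = 3.760
n/ν for Na2SO4 = 2.985/1 = 2.985
Smallest n/ν is Na2SO4 → limiting reagent.
n(BaSO4) = (1/1) × 2.985 = 2.985 mol
mass = 2.985 × 233.38 = 696.6 g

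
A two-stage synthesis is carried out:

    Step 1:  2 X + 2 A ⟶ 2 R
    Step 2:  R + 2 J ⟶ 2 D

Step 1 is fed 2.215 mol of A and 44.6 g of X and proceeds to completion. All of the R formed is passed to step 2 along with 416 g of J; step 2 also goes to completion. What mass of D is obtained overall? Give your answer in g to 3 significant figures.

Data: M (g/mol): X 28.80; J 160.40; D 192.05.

498 g

Step 1:
n(A) = 2.215 mol
n(X) = 44.60 / 28.80 = 1.549 mol
n/ν for A = 2.215/2 = 1.108
n/ν for X = 1.549/2 = 0.7745
Smallest n/ν is X → limiting reagent.
n(R) produced = (2/2) × 1.549 = 1.549 mol
Step 2:
n(R) available = 1.549 mol
n(J) = 416.0 / 160.40 = 2.594 mol
n/ν for R = 1.549/1 = 1.549
n/ν for J = 2.594/2 = 1.297
Smallest n/ν is J → limiting reagent.
n(D) = (2/2) × 2.594 = 2.594 mol
mass = 2.594 × 192.05 = 498.2 g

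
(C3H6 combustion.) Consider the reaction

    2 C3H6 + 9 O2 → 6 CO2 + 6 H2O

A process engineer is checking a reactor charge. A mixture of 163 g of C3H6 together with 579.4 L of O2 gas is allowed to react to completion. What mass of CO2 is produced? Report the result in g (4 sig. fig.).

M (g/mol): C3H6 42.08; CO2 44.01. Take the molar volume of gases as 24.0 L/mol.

511.4 g

n(C3H6) = 163.0 / 42.08 = 3.874 mol
n(O2) = 579.4 / 24.0 = 24.14 mol
n/ν → C3H6: 1.937, O2: 2.682; C3H6 is limiting.
n(CO2) = (6/2) × 3.874 = 11.62 mol
mass = 11.62 × 44.01 = 511.4 g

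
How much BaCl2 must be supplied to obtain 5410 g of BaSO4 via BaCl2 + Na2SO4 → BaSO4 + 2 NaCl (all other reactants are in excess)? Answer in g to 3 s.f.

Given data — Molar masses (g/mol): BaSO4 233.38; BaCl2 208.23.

4830 g

n(BaSO4) = 5410 / 233.38 = 23.18 mol
n(BaCl2) = (1/1) × 23.18 = 23.18 mol
mass = 23.18 × 208.23 = 4827 g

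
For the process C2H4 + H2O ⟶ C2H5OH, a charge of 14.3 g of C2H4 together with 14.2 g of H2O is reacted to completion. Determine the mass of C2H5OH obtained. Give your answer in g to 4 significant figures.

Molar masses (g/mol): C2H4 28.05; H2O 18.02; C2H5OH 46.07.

n(C2H4) = 14.30 / 28.05 = 0.5098 mol
n(H2O) = 14.20 / 18.02 = 0.7880 mol
n/ν for C2H4 = 0.5098/1 = 0.5098
n/ν for H2O = 0.7880/1 = 0.7880
Smallest n/ν is C2H4 → limiting reagent.
n(C2H5OH) = (1/1) × 0.5098 = 0.5098 mol
mass = 0.5098 × 46.07 = 23.49 g

23.49 g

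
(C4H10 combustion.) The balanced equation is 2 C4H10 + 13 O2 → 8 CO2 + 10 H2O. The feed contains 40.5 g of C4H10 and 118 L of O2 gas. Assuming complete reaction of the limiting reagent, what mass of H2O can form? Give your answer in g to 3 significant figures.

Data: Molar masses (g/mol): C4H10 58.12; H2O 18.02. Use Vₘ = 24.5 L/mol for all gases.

n(C4H10) = 40.50 / 58.12 = 0.6968 mol
n(O2) = 118.0 / 24.5 = 4.816 mol
n/ν for C4H10 = 0.6968/2 = 0.3484
n/ν for O2 = 4.816/13 = 0.3705
Smallest n/ν is C4H10 → limiting reagent.
n(H2O) = (10/2) × 0.6968 = 3.484 mol
mass = 3.484 × 18.02 = 62.78 g

62.8 g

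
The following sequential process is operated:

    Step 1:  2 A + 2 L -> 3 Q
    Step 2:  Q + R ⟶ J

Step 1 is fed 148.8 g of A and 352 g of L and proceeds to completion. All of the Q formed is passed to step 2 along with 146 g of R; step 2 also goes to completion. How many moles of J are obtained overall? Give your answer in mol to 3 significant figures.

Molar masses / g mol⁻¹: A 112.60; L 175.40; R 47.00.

1.98 mol

Step 1:
n(A) = 148.8 / 112.60 = 1.321 mol
n(L) = 352.0 / 175.40 = 2.007 mol
n/ν → A: 0.6605, L: 1.004; A is limiting.
n(Q) produced = (3/2) × 1.321 = 1.982 mol
Step 2:
n(Q) available = 1.982 mol
n(R) = 146.0 / 47.00 = 3.106 mol
n/ν → Q: 1.982, R: 3.106; Q is limiting.
n(J) = (1/1) × 1.982 = 1.982 mol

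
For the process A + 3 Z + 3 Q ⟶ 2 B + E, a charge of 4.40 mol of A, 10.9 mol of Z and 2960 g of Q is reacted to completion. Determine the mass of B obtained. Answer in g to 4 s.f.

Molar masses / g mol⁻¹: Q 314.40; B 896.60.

5628 g

n(A) = 4.400 mol
n(Z) = 10.90 mol
n(Q) = 2960 / 314.40 = 9.415 mol
n/ν for A = 4.400/1 = 4.400
n/ν for Z = 10.90/3 = 3.633
n/ν for Q = 9.415/3 = 3.138
Smallest n/ν is Q → limiting reagent.
n(B) = (2/3) × 9.415 = 6.277 mol
mass = 6.277 × 896.60 = 5628 g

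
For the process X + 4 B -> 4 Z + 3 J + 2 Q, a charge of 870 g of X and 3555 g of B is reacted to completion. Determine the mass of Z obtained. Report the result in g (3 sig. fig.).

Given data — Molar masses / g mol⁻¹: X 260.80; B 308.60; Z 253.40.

n(X) = 870.0 / 260.80 = 3.336 mol
n(B) = 3555 / 308.60 = 11.52 mol
n/ν for X = 3.336/1 = 3.336
n/ν for B = 11.52/4 = 2.880
Smallest n/ν is B → limiting reagent.
n(Z) = (4/4) × 11.52 = 11.52 mol
mass = 11.52 × 253.40 = 2919 g

2920 g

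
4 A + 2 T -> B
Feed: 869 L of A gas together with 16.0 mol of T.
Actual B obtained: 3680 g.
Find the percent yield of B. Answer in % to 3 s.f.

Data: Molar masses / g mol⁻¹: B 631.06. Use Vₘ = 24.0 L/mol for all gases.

72.9 %

n(A) = 869.0 / 24.0 = 36.21 mol
n(T) = 16.00 mol
n/ν for A = 36.21/4 = 9.053
n/ν for T = 16.00/2 = 8.000
Smallest n/ν is T → limiting reagent.
theoretical n(B) = (1/2) × 16.00 = 8.000 mol → 5048 g
% yield = 3680 / 5048 × 100 = 72.90 %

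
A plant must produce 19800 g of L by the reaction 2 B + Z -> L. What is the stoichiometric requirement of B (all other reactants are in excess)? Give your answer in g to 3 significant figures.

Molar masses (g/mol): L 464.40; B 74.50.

6350 g

n(L) = 19800 / 464.40 = 42.64 mol
n(B) = (2/1) × 42.64 = 85.28 mol
mass = 85.28 × 74.50 = 6353 g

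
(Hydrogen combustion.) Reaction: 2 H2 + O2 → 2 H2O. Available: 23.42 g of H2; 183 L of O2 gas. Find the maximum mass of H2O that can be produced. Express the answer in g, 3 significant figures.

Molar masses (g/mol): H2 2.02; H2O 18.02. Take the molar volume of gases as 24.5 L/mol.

209 g

n(H2) = 23.42 / 2.02 = 11.59 mol
n(O2) = 183.0 / 24.5 = 7.469 mol
n/ν → H2: 5.795, O2: 7.469; H2 is limiting.
n(H2O) = (2/2) × 11.59 = 11.59 mol
mass = 11.59 × 18.02 = 208.9 g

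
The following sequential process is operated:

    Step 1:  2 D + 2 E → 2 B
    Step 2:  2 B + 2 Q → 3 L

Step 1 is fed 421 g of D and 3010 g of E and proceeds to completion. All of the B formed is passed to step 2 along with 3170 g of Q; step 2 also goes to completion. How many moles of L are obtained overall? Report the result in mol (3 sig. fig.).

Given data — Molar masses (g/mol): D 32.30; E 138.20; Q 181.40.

19.6 mol

Step 1:
n(D) = 421.0 / 32.30 = 13.03 mol
n(E) = 3010 / 138.20 = 21.78 mol
n/ν → D: 6.515, E: 10.89; D is limiting.
n(B) produced = (2/2) × 13.03 = 13.03 mol
Step 2:
n(B) available = 13.03 mol
n(Q) = 3170 / 181.40 = 17.48 mol
n/ν → B: 6.515, Q: 8.740; B is limiting.
n(L) = (3/2) × 13.03 = 19.55 mol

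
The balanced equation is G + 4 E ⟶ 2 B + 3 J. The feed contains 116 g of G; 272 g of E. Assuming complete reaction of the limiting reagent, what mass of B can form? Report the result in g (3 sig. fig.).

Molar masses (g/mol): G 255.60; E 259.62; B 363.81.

n(G) = 116.0 / 255.60 = 0.4538 mol
n(E) = 272.0 / 259.62 = 1.048 mol
n/ν → G: 0.4538, E: 0.2620; E is limiting.
n(B) = (2/4) × 1.048 = 0.5240 mol
mass = 0.5240 × 363.81 = 190.6 g

191 g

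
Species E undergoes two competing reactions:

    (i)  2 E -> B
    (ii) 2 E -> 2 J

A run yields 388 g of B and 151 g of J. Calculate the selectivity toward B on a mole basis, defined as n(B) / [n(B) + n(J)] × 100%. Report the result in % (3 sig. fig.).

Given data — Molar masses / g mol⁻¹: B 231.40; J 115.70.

n(B) = 388 / 231.40 = 1.677 mol
n(J) = 151 / 115.70 = 1.305 mol
selectivity = 1.677/(1.677+1.305) × 100 = 56.24 %

56.2 %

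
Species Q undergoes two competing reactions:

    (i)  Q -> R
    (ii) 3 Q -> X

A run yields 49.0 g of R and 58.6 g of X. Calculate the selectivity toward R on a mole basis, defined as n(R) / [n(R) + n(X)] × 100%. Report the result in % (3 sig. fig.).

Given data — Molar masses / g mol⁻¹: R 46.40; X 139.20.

n(R) = 49.0 / 46.40 = 1.056 mol
n(X) = 58.6 / 139.20 = 0.4210 mol
selectivity = 1.056/(1.056+0.4210) × 100 = 71.50 %

71.5 %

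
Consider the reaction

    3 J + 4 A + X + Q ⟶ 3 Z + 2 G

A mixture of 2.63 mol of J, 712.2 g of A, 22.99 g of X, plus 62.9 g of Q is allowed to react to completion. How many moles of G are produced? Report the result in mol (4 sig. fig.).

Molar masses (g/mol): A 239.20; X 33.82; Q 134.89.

n(J) = 2.630 mol
n(A) = 712.2 / 239.20 = 2.977 mol
n(X) = 22.99 / 33.82 = 0.6798 mol
n(Q) = 62.90 / 134.89 = 0.4663 mol
n/ν for J = 2.630/3 = 0.8767
n/ν for A = 2.977/4 = 0.7443
n/ν for X = 0.6798/1 = 0.6798
n/ν for Q = 0.4663/1 = 0.4663
Smallest n/ν is Q → limiting reagent.
n(G) = (2/1) × 0.4663 = 0.9326 mol

0.9326 mol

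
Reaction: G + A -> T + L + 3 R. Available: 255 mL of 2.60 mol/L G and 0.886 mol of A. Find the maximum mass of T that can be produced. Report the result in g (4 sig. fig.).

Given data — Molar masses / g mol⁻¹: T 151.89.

n(G) = 2.60 × 255.0/1000 = 0.6630 mol
n(A) = 0.8860 mol
n/ν for G = 0.6630/1 = 0.6630
n/ν for A = 0.8860/1 = 0.8860
Smallest n/ν is G → limiting reagent.
n(T) = (1/1) × 0.6630 = 0.6630 mol
mass = 0.6630 × 151.89 = 100.7 g

100.7 g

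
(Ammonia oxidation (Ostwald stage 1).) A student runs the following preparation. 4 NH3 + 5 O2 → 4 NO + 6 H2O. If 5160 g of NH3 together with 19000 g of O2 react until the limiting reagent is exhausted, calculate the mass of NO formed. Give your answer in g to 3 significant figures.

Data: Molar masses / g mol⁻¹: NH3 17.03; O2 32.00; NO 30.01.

n(NH3) = 5160 / 17.03 = 303.0 mol
n(O2) = 19000 / 32.00 = 593.8 mol
n/ν for NH3 = 303.0/4 = 75.75
n/ν for O2 = 593.8/5 = 118.8
Smallest n/ν is NH3 → limiting reagent.
n(NO) = (4/4) × 303.0 = 303.0 mol
mass = 303.0 × 30.01 = 9093 g

9090 g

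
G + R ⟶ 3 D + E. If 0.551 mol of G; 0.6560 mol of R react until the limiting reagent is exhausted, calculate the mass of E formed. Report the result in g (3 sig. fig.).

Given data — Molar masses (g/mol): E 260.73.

144 g

n(G) = 0.5510 mol
n(R) = 0.6560 mol
n/ν for G = 0.5510/1 = 0.5510
n/ν for R = 0.6560/1 = 0.6560
Smallest n/ν is G → limiting reagent.
n(E) = (1/1) × 0.5510 = 0.5510 mol
mass = 0.5510 × 260.73 = 143.7 g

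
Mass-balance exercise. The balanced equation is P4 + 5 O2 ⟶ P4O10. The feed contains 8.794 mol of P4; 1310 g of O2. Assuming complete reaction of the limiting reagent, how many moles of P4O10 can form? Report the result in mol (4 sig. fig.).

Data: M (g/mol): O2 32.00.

8.188 mol

n(P4) = 8.794 mol
n(O2) = 1310 / 32.00 = 40.94 mol
n/ν for P4 = 8.794/1 = 8.794
n/ν for O2 = 40.94/5 = 8.188
Smallest n/ν is O2 → limiting reagent.
n(P4O10) = (1/5) × 40.94 = 8.188 mol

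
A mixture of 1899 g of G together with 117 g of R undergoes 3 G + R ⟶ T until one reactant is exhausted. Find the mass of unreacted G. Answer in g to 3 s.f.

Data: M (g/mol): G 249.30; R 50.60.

170 g

n(G) = 1899 / 249.30 = 7.617 mol
n(R) = 117.0 / 50.60 = 2.312 mol
n/ν for G = 7.617/3 = 2.539
n/ν for R = 2.312/1 = 2.312
Smallest n/ν is R → limiting reagent.
G consumed = (3/1) × 2.312 = 6.936 mol
G remaining = 7.617 − 6.936 = 0.6810 mol
mass = 0.6810 × 249.30 = 169.8 g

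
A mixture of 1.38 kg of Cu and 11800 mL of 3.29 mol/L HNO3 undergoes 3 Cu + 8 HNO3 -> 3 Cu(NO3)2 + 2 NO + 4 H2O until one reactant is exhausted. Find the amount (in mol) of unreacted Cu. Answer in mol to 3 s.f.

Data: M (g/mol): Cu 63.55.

7.16 mol

n(Cu) = 1.380×1000 / 63.55 = 21.72 mol
n(HNO3) = 3.29 × 11800/1000 = 38.82 mol
n/ν for Cu = 21.72/3 = 7.240
n/ν for HNO3 = 38.82/8 = 4.853
Smallest n/ν is HNO3 → limiting reagent.
Cu consumed = (3/8) × 38.82 = 14.56 mol
Cu remaining = 21.72 − 14.56 = 7.160 mol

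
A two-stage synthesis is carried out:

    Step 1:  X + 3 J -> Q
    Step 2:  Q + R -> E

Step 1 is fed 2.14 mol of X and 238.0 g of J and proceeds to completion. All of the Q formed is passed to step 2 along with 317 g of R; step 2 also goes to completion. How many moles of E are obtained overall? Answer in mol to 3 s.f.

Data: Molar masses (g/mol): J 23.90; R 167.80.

Step 1:
n(X) = 2.140 mol
n(J) = 238.0 / 23.90 = 9.958 mol
n/ν for X = 2.140/1 = 2.140
n/ν for J = 9.958/3 = 3.319
Smallest n/ν is X → limiting reagent.
n(Q) produced = (1/1) × 2.140 = 2.140 mol
Step 2:
n(Q) available = 2.140 mol
n(R) = 317.0 / 167.80 = 1.889 mol
n/ν for Q = 2.140/1 = 2.140
n/ν for R = 1.889/1 = 1.889
Smallest n/ν is R → limiting reagent.
n(E) = (1/1) × 1.889 = 1.889 mol

1.89 mol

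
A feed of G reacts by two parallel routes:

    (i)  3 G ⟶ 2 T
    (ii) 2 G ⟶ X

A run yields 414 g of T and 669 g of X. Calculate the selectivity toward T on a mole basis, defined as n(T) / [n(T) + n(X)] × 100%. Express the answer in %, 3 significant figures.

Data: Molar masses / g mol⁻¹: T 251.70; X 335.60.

n(T) = 414 / 251.70 = 1.645 mol
n(X) = 669 / 335.60 = 1.993 mol
selectivity = 1.645/(1.645+1.993) × 100 = 45.22 %

45.2 %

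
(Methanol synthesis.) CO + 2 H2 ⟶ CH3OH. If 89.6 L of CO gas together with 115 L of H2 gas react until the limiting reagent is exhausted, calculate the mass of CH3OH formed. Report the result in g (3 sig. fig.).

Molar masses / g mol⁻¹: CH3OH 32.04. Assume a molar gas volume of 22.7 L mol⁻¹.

81.2 g

n(CO) = 89.60 / 22.7 = 3.947 mol
n(H2) = 115.0 / 22.7 = 5.066 mol
n/ν → CO: 3.947, H2: 2.533; H2 is limiting.
n(CH3OH) = (1/2) × 5.066 = 2.533 mol
mass = 2.533 × 32.04 = 81.16 g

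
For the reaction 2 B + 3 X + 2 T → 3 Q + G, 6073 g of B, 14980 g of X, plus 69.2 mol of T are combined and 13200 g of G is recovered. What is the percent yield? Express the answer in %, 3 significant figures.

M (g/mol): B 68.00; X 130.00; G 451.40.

n(B) = 6073 / 68.00 = 89.31 mol
n(X) = 14980 / 130.00 = 115.2 mol
n(T) = 69.20 mol
n/ν for B = 89.31/2 = 44.66
n/ν for X = 115.2/3 = 38.40
n/ν for T = 69.20/2 = 34.60
Smallest n/ν is T → limiting reagent.
theoretical n(G) = (1/2) × 69.20 = 34.60 mol → 15620 g
% yield = 13200 / 15620 × 100 = 84.51 %

84.5 %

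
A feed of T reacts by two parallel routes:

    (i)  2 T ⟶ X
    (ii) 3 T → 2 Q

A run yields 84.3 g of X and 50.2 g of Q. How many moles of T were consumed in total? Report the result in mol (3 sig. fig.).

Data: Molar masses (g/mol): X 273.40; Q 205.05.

0.984 mol

n(X) = 84.3 / 273.40 = 0.3083 mol
n(Q) = 50.2 / 205.05 = 0.2448 mol
n(T) via (i) = (2/1)×0.3083 = 0.6166 mol
n(T) via (ii) = (3/2)×0.2448 = 0.3672 mol
total n(T) = 0.6166 + 0.3672 = 0.9838 mol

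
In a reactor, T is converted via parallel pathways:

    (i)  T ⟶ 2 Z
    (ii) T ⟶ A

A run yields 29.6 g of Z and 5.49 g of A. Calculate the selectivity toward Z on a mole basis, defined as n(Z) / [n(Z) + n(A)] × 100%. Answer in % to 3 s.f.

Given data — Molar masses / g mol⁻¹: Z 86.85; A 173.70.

91.5 %

n(Z) = 29.6 / 86.85 = 0.3408 mol
n(A) = 5.49 / 173.70 = 0.03161 mol
selectivity = 0.3408/(0.3408+0.03161) × 100 = 91.51 %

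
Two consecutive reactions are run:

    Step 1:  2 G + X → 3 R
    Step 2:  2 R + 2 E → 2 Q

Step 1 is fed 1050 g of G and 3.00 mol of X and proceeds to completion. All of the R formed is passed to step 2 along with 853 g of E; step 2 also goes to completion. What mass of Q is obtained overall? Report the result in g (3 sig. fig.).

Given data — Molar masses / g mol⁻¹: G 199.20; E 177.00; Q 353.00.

Step 1:
n(G) = 1050 / 199.20 = 5.271 mol
n(X) = 3.000 mol
n/ν → G: 2.636, X: 3.000; G is limiting.
n(R) produced = (3/2) × 5.271 = 7.907 mol
Step 2:
n(R) available = 7.907 mol
n(E) = 853.0 / 177.00 = 4.819 mol
n/ν → R: 3.954, E: 2.410; E is limiting.
n(Q) = (2/2) × 4.819 = 4.819 mol
mass = 4.819 × 353.00 = 1701 g

1700 g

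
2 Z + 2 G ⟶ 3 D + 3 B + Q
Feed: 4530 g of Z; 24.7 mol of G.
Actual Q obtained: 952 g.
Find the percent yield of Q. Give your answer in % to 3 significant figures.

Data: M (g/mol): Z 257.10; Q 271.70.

n(Z) = 4530 / 257.10 = 17.62 mol
n(G) = 24.70 mol
n/ν for Z = 17.62/2 = 8.810
n/ν for G = 24.70/2 = 12.35
Smallest n/ν is Z → limiting reagent.
theoretical n(Q) = (1/2) × 17.62 = 8.810 mol → 2394 g
% yield = 952 / 2394 × 100 = 39.77 %

39.8 %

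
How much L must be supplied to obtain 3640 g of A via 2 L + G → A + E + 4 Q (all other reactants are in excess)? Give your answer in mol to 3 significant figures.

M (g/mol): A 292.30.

24.9 mol

n(A) = 3640 / 292.30 = 12.45 mol
n(L) = (2/1) × 12.45 = 24.90 mol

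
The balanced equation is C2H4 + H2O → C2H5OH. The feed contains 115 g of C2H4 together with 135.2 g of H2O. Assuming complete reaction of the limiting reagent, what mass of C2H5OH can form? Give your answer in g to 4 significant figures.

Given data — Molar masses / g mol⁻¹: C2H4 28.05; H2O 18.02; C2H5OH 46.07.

188.9 g

n(C2H4) = 115.0 / 28.05 = 4.100 mol
n(H2O) = 135.2 / 18.02 = 7.503 mol
n/ν → C2H4: 4.100, H2O: 7.503; C2H4 is limiting.
n(C2H5OH) = (1/1) × 4.100 = 4.100 mol
mass = 4.100 × 46.07 = 188.9 g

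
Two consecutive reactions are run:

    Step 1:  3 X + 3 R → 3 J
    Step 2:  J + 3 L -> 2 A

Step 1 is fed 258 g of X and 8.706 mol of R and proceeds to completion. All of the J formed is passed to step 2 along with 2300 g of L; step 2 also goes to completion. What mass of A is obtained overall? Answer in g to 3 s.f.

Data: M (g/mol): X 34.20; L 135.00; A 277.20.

3150 g

Step 1:
n(X) = 258.0 / 34.20 = 7.544 mol
n(R) = 8.706 mol
n/ν for X = 7.544/3 = 2.515
n/ν for R = 8.706/3 = 2.902
Smallest n/ν is X → limiting reagent.
n(J) produced = (3/3) × 7.544 = 7.544 mol
Step 2:
n(J) available = 7.544 mol
n(L) = 2300 / 135.00 = 17.04 mol
n/ν for J = 7.544/1 = 7.544
n/ν for L = 17.04/3 = 5.680
Smallest n/ν is L → limiting reagent.
n(A) = (2/3) × 17.04 = 11.36 mol
mass = 11.36 × 277.20 = 3149 g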